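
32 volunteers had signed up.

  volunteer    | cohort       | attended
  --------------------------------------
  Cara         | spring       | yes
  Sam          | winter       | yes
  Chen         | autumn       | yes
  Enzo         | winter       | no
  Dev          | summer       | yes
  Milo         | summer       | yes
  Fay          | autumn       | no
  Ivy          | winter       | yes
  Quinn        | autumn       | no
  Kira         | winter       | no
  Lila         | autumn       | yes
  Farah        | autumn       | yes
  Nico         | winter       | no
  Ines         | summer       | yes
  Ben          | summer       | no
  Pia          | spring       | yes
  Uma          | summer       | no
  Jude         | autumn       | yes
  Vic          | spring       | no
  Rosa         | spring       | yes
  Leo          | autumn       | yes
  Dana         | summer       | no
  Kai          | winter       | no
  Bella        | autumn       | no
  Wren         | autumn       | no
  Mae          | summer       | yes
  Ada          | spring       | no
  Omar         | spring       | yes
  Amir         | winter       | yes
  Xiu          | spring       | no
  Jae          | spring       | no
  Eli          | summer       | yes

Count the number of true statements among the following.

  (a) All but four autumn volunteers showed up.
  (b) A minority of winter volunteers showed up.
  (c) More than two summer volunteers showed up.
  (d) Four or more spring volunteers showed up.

(a) autumn: |A| = 9, |A ∩ B| = 5; needs |A ∖ B| = 4 — true.
(b) winter: |A| = 7, |A ∩ B| = 3; needs |A ∩ B| < |A ∖ B| — true.
(c) summer: |A| = 8, |A ∩ B| = 5; needs |A ∩ B| > 2 — true.
(d) spring: |A| = 8, |A ∩ B| = 4; needs |A ∩ B| ≥ 4 — true.

4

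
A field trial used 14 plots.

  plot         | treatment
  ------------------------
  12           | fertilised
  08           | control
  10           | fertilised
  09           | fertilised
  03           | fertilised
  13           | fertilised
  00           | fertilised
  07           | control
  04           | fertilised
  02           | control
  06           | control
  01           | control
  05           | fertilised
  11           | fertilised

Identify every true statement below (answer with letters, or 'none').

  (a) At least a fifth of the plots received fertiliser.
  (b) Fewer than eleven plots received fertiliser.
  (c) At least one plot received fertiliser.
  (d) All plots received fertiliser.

(a), (b), (c)

|A| = 14, |A ∩ B| = 9, |A ∖ B| = 5.
(a) |A ∩ B| / |A| ≥ 1/5: holds.
(b) |A ∩ B| < 11: holds.
(c) A ∩ B ≠ ∅ (|A ∩ B| ≥ 1): holds.
(d) A ⊆ B, i.e. every element of A is in B (|A ∖ B| = 0): fails.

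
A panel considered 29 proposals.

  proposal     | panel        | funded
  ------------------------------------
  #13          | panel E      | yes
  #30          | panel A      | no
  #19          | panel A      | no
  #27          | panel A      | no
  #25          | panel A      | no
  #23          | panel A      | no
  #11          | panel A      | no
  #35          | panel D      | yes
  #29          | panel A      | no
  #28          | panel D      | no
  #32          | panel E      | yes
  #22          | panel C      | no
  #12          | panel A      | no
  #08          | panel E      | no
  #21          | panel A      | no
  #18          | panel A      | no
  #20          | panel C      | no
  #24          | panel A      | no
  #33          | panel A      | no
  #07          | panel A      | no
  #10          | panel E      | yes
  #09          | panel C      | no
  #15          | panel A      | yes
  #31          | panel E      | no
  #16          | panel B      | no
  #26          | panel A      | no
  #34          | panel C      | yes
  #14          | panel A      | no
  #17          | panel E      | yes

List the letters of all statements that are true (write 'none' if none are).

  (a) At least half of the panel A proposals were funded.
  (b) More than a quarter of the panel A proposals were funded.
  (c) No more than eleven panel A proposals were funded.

|A| = 16, |A ∩ B| = 1, |A ∖ B| = 15.
(a) |A ∩ B| ≥ |A ∖ B|: fails.
(b) |A ∩ B| / |A| > 1/4: fails.
(c) |A ∩ B| ≤ 11: holds.

(c)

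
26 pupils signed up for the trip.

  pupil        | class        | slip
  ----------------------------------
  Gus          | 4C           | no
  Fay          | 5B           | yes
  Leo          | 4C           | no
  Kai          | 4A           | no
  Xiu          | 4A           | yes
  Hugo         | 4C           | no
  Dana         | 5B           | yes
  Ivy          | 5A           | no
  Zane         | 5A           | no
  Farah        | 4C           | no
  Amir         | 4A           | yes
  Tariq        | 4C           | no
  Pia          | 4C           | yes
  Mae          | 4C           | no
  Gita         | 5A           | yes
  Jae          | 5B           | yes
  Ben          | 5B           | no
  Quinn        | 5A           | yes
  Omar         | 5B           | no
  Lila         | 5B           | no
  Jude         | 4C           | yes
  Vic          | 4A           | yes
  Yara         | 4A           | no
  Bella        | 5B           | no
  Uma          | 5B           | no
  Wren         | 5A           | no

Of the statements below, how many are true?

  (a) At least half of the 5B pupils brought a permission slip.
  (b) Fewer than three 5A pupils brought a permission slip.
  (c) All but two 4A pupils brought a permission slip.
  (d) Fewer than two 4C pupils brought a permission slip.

(a) 5B: |A| = 8, |A ∩ B| = 3; needs |A ∩ B| ≥ |A ∖ B| — false.
(b) 5A: |A| = 5, |A ∩ B| = 2; needs |A ∩ B| < 3 — true.
(c) 4A: |A| = 5, |A ∩ B| = 3; needs |A ∖ B| = 2 — true.
(d) 4C: |A| = 8, |A ∩ B| = 2; needs |A ∩ B| < 2 — false.

2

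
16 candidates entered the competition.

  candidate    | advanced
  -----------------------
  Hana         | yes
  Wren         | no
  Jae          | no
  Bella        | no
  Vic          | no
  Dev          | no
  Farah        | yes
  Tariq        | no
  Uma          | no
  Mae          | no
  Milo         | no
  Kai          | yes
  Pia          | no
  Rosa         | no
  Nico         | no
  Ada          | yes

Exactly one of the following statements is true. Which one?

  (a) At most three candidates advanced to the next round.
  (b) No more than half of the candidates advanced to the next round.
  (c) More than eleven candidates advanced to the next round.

(b)

|A| = 16, |A ∩ B| = 4, |A ∖ B| = 12.
(a) requires |A ∩ B| ≤ 3: false.
(b) requires |A ∩ B| ≤ |A ∖ B|: true.
(c) requires |A ∩ B| > 11: false.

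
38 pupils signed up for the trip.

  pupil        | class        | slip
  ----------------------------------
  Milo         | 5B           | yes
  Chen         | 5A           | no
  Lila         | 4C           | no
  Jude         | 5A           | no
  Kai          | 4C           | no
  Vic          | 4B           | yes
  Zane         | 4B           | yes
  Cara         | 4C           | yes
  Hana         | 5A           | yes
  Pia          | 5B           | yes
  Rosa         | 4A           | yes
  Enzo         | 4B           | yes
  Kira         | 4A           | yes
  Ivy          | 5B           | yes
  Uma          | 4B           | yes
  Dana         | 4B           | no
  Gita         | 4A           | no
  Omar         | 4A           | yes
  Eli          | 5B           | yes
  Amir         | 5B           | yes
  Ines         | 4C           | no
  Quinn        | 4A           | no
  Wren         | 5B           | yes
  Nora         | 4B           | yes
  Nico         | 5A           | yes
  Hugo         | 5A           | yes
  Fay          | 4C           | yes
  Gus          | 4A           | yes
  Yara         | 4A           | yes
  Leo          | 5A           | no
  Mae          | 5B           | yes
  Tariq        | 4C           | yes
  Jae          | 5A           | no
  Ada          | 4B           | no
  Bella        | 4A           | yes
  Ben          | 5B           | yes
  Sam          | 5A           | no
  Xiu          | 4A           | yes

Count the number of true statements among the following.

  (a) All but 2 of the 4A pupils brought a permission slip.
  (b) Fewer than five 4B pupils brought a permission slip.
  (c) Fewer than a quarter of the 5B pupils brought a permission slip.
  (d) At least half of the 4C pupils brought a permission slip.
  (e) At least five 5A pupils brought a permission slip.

2

(a) 4A: |A| = 9, |A ∩ B| = 7; needs |A ∖ B| = 2 — true.
(b) 4B: |A| = 7, |A ∩ B| = 5; needs |A ∩ B| < 5 — false.
(c) 5B: |A| = 8, |A ∩ B| = 8; needs |A ∩ B| / |A| < 1/4 — false.
(d) 4C: |A| = 6, |A ∩ B| = 3; needs |A ∩ B| ≥ |A ∖ B| — true.
(e) 5A: |A| = 8, |A ∩ B| = 3; needs |A ∩ B| ≥ 5 — false.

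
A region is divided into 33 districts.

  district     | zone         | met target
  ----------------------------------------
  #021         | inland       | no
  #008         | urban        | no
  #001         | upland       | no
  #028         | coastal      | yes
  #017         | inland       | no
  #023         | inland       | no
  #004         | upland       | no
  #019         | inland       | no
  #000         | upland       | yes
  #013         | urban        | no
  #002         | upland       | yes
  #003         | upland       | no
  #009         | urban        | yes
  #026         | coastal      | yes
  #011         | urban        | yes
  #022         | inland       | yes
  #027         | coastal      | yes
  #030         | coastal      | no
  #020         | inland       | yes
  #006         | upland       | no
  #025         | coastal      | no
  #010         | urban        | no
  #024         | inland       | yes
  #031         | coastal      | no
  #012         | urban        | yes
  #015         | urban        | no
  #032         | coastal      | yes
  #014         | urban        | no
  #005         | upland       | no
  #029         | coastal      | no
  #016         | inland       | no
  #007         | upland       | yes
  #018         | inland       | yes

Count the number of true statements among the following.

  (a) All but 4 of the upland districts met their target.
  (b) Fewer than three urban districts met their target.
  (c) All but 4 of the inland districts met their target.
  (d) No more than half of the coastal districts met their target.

(a) upland: |A| = 8, |A ∩ B| = 3; needs |A ∖ B| = 4 — false.
(b) urban: |A| = 8, |A ∩ B| = 3; needs |A ∩ B| < 3 — false.
(c) inland: |A| = 9, |A ∩ B| = 4; needs |A ∖ B| = 4 — false.
(d) coastal: |A| = 8, |A ∩ B| = 4; needs |A ∩ B| ≤ |A ∖ B| — true.

1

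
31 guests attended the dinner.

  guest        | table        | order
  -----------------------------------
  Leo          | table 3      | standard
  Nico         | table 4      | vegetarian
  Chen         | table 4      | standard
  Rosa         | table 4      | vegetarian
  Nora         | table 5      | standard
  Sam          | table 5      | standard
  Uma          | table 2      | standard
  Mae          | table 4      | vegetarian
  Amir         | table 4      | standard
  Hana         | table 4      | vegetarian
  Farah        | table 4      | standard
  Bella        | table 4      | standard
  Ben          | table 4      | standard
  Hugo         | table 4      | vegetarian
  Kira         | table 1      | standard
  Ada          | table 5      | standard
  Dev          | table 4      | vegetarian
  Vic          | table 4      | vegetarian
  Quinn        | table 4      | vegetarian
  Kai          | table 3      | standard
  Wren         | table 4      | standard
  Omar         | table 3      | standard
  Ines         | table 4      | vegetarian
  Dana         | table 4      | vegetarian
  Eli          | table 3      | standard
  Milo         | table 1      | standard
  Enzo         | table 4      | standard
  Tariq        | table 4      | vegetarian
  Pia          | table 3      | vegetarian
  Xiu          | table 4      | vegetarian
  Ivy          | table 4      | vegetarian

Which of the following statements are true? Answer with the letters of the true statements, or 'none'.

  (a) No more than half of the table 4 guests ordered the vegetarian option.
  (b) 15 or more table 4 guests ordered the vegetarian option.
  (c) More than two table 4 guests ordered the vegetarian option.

|A| = 20, |A ∩ B| = 13, |A ∖ B| = 7.
(a) |A ∩ B| ≤ |A ∖ B|: fails.
(b) |A ∩ B| ≥ 15: fails.
(c) |A ∩ B| > 2: holds.

(c)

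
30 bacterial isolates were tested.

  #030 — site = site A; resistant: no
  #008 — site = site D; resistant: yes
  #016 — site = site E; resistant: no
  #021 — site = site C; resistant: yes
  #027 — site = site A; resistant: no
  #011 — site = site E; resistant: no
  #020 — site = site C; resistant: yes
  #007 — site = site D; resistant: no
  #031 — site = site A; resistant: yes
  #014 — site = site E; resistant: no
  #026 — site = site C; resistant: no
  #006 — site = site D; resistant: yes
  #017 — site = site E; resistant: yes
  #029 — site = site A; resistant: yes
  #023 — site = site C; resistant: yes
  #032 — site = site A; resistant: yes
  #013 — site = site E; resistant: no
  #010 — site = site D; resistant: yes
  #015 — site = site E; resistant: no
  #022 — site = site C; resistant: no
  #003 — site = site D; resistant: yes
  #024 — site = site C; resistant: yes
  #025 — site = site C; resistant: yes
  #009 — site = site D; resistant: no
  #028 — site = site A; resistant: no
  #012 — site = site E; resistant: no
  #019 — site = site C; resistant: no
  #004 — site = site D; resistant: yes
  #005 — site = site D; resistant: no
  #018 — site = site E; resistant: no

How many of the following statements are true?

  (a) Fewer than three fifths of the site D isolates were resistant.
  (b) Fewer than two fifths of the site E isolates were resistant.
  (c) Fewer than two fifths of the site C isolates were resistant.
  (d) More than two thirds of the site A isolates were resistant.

1

(a) site D: |A| = 8, |A ∩ B| = 5; needs |A ∩ B| / |A| < 3/5 — false.
(b) site E: |A| = 8, |A ∩ B| = 1; needs |A ∩ B| / |A| < 2/5 — true.
(c) site C: |A| = 8, |A ∩ B| = 5; needs |A ∩ B| / |A| < 2/5 — false.
(d) site A: |A| = 6, |A ∩ B| = 3; needs |A ∩ B| / |A| > 2/3 — false.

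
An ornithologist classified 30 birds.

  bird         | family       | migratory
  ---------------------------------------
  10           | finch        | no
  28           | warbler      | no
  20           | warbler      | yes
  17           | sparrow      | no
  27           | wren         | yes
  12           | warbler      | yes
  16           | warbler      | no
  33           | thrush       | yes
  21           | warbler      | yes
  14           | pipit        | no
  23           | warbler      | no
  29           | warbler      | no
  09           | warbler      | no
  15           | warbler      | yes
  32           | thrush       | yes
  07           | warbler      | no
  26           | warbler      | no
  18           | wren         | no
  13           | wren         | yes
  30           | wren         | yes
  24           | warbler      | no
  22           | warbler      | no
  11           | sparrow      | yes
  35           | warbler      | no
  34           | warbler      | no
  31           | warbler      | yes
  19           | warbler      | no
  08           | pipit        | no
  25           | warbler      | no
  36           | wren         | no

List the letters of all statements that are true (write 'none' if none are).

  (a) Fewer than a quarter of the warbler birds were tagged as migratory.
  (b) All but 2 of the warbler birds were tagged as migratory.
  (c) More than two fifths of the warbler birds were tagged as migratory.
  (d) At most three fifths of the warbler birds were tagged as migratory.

(d)

|A| = 18, |A ∩ B| = 5, |A ∖ B| = 13.
(a) |A ∩ B| / |A| < 1/4: fails.
(b) |A ∖ B| = 2: fails.
(c) |A ∩ B| / |A| > 2/5: fails.
(d) |A ∩ B| / |A| ≤ 3/5: holds.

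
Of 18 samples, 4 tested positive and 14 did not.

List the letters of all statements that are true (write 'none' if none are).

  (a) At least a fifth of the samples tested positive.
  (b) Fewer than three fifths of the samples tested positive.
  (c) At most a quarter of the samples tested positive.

|A| = 18, |A ∩ B| = 4, |A ∖ B| = 14.
(a) |A ∩ B| / |A| ≥ 1/5: holds.
(b) |A ∩ B| / |A| < 3/5: holds.
(c) |A ∩ B| / |A| ≤ 1/4: holds.

(a), (b), (c)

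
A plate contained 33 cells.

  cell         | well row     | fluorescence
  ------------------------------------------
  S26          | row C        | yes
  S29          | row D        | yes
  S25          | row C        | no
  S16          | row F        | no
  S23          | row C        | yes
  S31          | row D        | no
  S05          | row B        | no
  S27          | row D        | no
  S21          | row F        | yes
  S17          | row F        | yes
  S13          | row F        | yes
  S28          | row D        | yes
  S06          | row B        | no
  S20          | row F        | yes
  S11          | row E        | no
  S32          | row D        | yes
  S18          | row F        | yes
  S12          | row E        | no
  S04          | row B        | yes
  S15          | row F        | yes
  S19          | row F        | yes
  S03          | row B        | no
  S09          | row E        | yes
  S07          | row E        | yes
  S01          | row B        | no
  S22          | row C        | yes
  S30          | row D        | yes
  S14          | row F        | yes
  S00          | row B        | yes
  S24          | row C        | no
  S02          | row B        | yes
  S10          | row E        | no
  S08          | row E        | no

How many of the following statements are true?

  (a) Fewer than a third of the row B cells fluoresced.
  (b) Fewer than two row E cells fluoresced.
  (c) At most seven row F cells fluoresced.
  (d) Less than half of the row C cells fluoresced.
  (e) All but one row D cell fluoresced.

0

(a) row B: |A| = 7, |A ∩ B| = 3; needs |A ∩ B| / |A| < 1/3 — false.
(b) row E: |A| = 6, |A ∩ B| = 2; needs |A ∩ B| < 2 — false.
(c) row F: |A| = 9, |A ∩ B| = 8; needs |A ∩ B| ≤ 7 — false.
(d) row C: |A| = 5, |A ∩ B| = 3; needs |A ∩ B| < |A ∖ B| — false.
(e) row D: |A| = 6, |A ∩ B| = 4; needs |A ∖ B| = 1 — false.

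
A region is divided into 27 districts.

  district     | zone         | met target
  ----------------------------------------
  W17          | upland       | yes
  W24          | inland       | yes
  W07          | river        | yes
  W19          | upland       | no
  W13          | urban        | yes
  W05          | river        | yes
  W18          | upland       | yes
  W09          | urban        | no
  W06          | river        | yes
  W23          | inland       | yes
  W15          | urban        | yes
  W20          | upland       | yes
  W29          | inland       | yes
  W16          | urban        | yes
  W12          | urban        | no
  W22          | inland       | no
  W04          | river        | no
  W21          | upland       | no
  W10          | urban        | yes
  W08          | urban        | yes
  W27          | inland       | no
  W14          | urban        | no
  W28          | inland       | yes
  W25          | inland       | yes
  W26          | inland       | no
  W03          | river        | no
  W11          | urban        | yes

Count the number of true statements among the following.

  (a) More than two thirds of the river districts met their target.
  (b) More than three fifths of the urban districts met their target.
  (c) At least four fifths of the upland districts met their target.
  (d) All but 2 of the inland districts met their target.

1

(a) river: |A| = 5, |A ∩ B| = 3; needs |A ∩ B| / |A| > 2/3 — false.
(b) urban: |A| = 9, |A ∩ B| = 6; needs |A ∩ B| / |A| > 3/5 — true.
(c) upland: |A| = 5, |A ∩ B| = 3; needs |A ∩ B| / |A| ≥ 4/5 — false.
(d) inland: |A| = 8, |A ∩ B| = 5; needs |A ∖ B| = 2 — false.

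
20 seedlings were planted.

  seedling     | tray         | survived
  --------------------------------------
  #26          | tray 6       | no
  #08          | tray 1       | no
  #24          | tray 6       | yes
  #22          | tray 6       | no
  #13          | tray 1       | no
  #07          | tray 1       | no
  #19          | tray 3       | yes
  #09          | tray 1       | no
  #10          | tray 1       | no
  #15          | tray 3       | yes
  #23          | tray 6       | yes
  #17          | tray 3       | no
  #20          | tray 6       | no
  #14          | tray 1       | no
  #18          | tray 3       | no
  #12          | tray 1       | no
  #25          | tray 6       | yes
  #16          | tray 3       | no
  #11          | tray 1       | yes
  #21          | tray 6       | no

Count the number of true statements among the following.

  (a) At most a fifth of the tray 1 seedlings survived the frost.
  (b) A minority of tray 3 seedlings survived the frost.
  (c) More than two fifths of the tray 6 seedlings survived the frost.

(a) tray 1: |A| = 8, |A ∩ B| = 1; needs |A ∩ B| / |A| ≤ 1/5 — true.
(b) tray 3: |A| = 5, |A ∩ B| = 2; needs |A ∩ B| < |A ∖ B| — true.
(c) tray 6: |A| = 7, |A ∩ B| = 3; needs |A ∩ B| / |A| > 2/5 — true.

3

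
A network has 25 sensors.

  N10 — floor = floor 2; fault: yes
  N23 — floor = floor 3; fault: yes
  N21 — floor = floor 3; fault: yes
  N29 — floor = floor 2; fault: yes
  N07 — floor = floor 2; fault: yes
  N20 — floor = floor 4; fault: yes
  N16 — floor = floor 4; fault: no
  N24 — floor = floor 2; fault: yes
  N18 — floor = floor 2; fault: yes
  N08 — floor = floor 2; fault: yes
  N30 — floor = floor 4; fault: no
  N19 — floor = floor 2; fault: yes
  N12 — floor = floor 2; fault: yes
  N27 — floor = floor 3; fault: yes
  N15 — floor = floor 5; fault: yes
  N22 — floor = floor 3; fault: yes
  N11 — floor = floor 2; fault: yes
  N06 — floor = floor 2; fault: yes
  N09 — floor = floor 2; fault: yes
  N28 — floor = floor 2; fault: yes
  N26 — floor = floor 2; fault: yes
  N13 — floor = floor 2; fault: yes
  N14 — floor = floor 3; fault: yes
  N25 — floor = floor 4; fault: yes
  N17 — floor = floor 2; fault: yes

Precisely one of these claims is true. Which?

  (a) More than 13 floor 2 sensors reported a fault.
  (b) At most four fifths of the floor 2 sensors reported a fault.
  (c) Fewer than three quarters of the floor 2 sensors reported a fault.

|A| = 15, |A ∩ B| = 15, |A ∖ B| = 0.
(a) requires |A ∩ B| > 13: true.
(b) requires |A ∩ B| / |A| ≤ 4/5: false.
(c) requires |A ∩ B| / |A| < 3/4: false.

(a)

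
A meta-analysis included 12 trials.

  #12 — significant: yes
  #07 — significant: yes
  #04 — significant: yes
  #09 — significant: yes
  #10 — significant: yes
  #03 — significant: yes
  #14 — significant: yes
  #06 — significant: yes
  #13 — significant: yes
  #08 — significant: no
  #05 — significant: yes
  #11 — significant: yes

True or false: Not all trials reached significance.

'Not all trials reached significance' holds iff A ⊄ B (|A ∖ B| ≥ 1).
A (the restrictor) = {#12, #07, #04, #09, #10, #03, #14, #06, #13, #08, #05, #11}, |A| = 12.
A ∖ B = {#08}, so |A ∖ B| = 1.
So the statement is true.

True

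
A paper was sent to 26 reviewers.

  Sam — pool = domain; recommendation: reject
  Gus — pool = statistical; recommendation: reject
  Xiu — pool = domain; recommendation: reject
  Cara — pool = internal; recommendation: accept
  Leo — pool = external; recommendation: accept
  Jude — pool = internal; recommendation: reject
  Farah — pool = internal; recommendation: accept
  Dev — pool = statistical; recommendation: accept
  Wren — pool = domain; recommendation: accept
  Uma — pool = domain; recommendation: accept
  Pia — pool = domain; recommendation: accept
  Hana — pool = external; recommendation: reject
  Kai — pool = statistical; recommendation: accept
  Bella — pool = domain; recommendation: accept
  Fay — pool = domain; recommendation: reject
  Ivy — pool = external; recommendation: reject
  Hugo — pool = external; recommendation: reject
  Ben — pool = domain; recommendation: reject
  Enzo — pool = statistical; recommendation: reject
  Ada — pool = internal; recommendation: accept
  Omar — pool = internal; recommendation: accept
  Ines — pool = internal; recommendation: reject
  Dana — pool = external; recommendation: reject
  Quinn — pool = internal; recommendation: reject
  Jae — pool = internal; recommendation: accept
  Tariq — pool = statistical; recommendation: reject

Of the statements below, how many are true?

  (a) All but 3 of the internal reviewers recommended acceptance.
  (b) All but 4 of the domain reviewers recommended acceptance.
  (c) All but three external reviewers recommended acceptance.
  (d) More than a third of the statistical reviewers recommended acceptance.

(a) internal: |A| = 8, |A ∩ B| = 5; needs |A ∖ B| = 3 — true.
(b) domain: |A| = 8, |A ∩ B| = 4; needs |A ∖ B| = 4 — true.
(c) external: |A| = 5, |A ∩ B| = 1; needs |A ∖ B| = 3 — false.
(d) statistical: |A| = 5, |A ∩ B| = 2; needs |A ∩ B| / |A| > 1/3 — true.

3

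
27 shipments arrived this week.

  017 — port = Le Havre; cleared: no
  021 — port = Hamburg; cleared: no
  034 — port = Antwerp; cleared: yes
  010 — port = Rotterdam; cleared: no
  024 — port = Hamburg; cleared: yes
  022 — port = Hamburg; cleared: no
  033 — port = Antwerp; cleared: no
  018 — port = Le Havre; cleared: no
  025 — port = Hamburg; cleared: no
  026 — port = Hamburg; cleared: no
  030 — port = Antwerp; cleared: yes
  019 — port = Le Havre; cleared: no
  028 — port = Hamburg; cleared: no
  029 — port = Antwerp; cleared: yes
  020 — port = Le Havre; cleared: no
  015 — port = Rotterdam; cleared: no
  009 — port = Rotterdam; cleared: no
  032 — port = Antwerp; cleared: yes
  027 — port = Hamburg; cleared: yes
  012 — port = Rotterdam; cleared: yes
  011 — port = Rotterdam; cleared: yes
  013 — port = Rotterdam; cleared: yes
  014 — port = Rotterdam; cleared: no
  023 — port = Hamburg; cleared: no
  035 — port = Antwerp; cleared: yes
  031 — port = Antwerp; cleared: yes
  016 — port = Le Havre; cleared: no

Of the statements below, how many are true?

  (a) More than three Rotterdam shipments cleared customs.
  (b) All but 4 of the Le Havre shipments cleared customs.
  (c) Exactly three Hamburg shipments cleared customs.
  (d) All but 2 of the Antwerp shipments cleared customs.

(a) Rotterdam: |A| = 7, |A ∩ B| = 3; needs |A ∩ B| > 3 — false.
(b) Le Havre: |A| = 5, |A ∩ B| = 0; needs |A ∖ B| = 4 — false.
(c) Hamburg: |A| = 8, |A ∩ B| = 2; needs |A ∩ B| = 3 — false.
(d) Antwerp: |A| = 7, |A ∩ B| = 6; needs |A ∖ B| = 2 — false.

0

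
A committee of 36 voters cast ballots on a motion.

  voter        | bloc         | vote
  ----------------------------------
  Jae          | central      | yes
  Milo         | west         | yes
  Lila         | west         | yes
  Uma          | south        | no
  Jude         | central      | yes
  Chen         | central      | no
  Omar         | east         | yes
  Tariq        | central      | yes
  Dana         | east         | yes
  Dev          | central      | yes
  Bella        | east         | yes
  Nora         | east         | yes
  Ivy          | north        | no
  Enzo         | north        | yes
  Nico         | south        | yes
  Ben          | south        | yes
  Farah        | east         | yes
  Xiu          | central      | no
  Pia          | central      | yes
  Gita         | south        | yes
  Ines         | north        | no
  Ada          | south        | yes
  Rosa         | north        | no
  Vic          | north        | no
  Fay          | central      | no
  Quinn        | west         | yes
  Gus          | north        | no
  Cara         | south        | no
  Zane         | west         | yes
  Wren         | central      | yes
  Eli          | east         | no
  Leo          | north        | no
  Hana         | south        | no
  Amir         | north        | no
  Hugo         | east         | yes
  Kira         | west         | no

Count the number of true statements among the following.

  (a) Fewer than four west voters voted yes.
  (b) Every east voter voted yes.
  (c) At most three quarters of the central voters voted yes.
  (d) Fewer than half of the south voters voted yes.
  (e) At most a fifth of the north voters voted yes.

2

(a) west: |A| = 5, |A ∩ B| = 4; needs |A ∩ B| < 4 — false.
(b) east: |A| = 7, |A ∩ B| = 6; needs A ⊆ B, i.e. every element of A is in B (|A ∖ B| = 0) — false.
(c) central: |A| = 9, |A ∩ B| = 6; needs |A ∩ B| / |A| ≤ 3/4 — true.
(d) south: |A| = 7, |A ∩ B| = 4; needs |A ∩ B| < |A ∖ B| — false.
(e) north: |A| = 8, |A ∩ B| = 1; needs |A ∩ B| / |A| ≤ 1/5 — true.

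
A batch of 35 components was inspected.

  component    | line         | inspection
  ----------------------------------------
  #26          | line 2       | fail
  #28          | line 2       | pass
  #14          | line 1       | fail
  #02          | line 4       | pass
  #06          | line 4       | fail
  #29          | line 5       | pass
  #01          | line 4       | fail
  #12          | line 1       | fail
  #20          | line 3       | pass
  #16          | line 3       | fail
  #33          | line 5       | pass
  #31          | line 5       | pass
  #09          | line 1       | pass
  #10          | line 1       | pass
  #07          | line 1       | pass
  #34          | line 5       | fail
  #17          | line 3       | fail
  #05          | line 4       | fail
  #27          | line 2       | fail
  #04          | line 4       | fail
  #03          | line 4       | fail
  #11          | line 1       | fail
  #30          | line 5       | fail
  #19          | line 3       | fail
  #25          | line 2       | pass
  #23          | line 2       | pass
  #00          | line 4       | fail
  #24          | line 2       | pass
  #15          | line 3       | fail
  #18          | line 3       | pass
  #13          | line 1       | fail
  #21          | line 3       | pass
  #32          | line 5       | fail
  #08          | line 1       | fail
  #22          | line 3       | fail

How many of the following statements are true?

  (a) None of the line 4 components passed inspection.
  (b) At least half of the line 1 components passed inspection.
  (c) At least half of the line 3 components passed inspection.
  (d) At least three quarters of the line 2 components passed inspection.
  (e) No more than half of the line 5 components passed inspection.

1

(a) line 4: |A| = 7, |A ∩ B| = 1; needs A ∩ B = ∅ (|A ∩ B| = 0) — false.
(b) line 1: |A| = 8, |A ∩ B| = 3; needs |A ∩ B| ≥ |A ∖ B| — false.
(c) line 3: |A| = 8, |A ∩ B| = 3; needs |A ∩ B| ≥ |A ∖ B| — false.
(d) line 2: |A| = 6, |A ∩ B| = 4; needs |A ∩ B| / |A| ≥ 3/4 — false.
(e) line 5: |A| = 6, |A ∩ B| = 3; needs |A ∩ B| ≤ |A ∖ B| — true.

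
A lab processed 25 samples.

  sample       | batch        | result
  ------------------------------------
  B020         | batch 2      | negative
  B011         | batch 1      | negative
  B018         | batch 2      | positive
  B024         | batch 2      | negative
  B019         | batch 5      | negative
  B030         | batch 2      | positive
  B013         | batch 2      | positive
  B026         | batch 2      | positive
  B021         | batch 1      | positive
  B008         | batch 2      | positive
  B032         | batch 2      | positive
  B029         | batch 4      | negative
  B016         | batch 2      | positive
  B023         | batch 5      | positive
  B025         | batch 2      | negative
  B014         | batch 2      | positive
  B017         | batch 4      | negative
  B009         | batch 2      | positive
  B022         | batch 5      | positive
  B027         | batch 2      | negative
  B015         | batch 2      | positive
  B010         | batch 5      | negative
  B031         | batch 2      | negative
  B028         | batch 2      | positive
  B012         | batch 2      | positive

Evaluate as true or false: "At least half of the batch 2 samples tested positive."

True

'At least half of the batch 2 samples tested positive' holds iff |A ∩ B| ≥ |A ∖ B|.
|A| = 17, |A ∩ B| = 12, |A ∖ B| = 5.
12 > 5, so the statement is true.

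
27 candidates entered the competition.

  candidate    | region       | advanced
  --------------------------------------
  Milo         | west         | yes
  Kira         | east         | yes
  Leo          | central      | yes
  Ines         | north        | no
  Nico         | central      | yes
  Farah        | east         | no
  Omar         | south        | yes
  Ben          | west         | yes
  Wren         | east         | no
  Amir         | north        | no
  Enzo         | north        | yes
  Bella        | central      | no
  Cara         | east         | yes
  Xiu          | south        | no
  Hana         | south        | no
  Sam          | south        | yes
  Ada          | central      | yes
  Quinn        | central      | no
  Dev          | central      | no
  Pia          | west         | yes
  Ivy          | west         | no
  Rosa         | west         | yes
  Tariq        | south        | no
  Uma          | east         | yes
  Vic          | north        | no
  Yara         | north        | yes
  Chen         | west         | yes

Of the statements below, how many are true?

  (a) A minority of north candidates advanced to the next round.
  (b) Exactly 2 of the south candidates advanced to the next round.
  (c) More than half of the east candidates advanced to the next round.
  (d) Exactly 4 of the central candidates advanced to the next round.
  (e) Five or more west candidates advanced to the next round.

4

(a) north: |A| = 5, |A ∩ B| = 2; needs |A ∩ B| < |A ∖ B| — true.
(b) south: |A| = 5, |A ∩ B| = 2; needs |A ∩ B| = 2 — true.
(c) east: |A| = 5, |A ∩ B| = 3; needs |A ∩ B| > |A ∖ B| — true.
(d) central: |A| = 6, |A ∩ B| = 3; needs |A ∩ B| = 4 — false.
(e) west: |A| = 6, |A ∩ B| = 5; needs |A ∩ B| ≥ 5 — true.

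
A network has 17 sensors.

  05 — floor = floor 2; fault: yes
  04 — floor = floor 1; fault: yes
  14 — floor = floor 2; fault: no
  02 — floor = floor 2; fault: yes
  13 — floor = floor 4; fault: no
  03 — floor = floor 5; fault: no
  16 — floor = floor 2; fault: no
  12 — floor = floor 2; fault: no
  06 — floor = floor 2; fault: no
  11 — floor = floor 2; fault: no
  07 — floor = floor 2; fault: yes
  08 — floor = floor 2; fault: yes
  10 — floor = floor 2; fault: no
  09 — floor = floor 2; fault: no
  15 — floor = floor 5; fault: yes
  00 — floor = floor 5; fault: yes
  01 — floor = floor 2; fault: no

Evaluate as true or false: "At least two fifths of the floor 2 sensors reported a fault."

False

'At least two fifths of the floor 2 sensors reported a fault' holds iff |A ∩ B| / |A| ≥ 2/5.
A (the restrictor) = {05, 14, 02, 16, 12, 06, 11, 07, 08, 10, 09, 01}, |A| = 12.
A ∩ B = {05, 02, 07, 08}, so |A ∩ B| = 4.
A ∖ B = {14, 16, 12, 06, 11, 10, 09, 01}, so |A ∖ B| = 8.
|A ∩ B|/|A| = 4/12, so the statement is false.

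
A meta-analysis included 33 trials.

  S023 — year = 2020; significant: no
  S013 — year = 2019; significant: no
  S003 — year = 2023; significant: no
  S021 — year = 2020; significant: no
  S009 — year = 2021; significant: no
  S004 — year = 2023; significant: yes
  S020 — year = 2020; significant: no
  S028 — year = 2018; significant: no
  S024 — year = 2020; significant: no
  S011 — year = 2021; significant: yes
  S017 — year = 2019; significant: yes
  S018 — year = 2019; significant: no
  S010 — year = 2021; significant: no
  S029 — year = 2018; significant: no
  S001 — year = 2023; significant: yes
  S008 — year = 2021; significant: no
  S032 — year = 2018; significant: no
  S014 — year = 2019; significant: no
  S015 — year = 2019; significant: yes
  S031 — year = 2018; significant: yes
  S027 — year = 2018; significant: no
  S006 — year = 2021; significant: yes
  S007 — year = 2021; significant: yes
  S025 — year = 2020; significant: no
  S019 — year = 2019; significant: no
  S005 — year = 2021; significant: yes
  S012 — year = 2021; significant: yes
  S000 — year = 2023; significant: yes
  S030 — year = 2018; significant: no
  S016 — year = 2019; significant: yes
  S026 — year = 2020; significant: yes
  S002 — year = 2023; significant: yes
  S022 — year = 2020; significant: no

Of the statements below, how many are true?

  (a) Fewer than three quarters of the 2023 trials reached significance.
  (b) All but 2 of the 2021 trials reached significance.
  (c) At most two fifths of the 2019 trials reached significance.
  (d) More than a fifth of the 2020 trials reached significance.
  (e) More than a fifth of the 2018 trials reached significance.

(a) 2023: |A| = 5, |A ∩ B| = 4; needs |A ∩ B| / |A| < 3/4 — false.
(b) 2021: |A| = 8, |A ∩ B| = 5; needs |A ∖ B| = 2 — false.
(c) 2019: |A| = 7, |A ∩ B| = 3; needs |A ∩ B| / |A| ≤ 2/5 — false.
(d) 2020: |A| = 7, |A ∩ B| = 1; needs |A ∩ B| / |A| > 1/5 — false.
(e) 2018: |A| = 6, |A ∩ B| = 1; needs |A ∩ B| / |A| > 1/5 — false.

0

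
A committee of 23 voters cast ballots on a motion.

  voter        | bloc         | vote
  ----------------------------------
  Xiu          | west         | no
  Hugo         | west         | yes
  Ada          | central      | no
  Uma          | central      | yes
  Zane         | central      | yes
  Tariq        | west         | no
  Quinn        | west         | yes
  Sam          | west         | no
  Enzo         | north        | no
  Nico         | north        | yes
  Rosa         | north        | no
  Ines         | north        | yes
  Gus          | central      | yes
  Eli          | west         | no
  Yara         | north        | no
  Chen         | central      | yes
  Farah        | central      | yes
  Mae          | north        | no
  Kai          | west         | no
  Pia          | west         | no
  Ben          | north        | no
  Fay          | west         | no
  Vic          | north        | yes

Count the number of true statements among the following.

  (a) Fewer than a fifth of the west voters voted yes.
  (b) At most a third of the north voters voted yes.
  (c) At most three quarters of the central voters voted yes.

0

(a) west: |A| = 9, |A ∩ B| = 2; needs |A ∩ B| / |A| < 1/5 — false.
(b) north: |A| = 8, |A ∩ B| = 3; needs |A ∩ B| / |A| ≤ 1/3 — false.
(c) central: |A| = 6, |A ∩ B| = 5; needs |A ∩ B| / |A| ≤ 3/4 — false.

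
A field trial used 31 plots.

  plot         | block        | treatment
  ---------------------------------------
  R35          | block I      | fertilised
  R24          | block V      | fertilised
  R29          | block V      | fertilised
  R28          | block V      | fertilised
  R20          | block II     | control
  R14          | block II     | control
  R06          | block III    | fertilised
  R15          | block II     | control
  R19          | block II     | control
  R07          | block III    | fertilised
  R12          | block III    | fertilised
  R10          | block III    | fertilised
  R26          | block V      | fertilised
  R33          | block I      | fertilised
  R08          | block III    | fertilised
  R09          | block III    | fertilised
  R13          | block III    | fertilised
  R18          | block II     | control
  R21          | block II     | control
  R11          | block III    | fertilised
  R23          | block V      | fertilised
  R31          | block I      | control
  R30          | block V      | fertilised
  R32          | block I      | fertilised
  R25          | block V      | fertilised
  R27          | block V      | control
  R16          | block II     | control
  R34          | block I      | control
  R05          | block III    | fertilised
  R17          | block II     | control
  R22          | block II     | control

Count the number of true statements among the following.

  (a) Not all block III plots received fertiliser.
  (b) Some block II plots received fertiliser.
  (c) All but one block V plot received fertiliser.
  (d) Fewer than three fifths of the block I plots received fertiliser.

(a) block III: |A| = 9, |A ∩ B| = 9; needs A ⊄ B (|A ∖ B| ≥ 1) — false.
(b) block II: |A| = 9, |A ∩ B| = 0; needs A ∩ B ≠ ∅ (|A ∩ B| ≥ 1) — false.
(c) block V: |A| = 8, |A ∩ B| = 7; needs |A ∖ B| = 1 — true.
(d) block I: |A| = 5, |A ∩ B| = 3; needs |A ∩ B| / |A| < 3/5 — false.

1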